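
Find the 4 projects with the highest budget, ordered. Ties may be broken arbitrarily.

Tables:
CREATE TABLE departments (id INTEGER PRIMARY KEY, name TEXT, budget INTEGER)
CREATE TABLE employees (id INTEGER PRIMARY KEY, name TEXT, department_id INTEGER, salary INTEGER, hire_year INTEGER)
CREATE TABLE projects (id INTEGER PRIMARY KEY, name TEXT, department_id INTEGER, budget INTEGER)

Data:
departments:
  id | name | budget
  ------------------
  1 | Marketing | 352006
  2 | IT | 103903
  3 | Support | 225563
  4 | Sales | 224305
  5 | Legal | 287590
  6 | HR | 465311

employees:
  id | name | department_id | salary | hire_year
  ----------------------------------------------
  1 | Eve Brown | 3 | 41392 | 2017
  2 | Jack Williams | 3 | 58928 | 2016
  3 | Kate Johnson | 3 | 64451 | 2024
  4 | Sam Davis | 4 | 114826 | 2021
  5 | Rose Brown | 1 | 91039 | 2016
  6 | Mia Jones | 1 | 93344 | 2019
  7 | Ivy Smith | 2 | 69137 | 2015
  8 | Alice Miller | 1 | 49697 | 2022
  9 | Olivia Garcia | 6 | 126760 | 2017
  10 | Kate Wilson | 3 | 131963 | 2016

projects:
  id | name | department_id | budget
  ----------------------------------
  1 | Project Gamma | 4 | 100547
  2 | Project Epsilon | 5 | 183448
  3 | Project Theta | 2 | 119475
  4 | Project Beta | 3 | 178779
SELECT name, budget FROM projects ORDER BY budget DESC LIMIT 4

Execution result:
name | budget
Project Epsilon | 183448
Project Beta | 178779
Project Theta | 119475
Project Gamma | 100547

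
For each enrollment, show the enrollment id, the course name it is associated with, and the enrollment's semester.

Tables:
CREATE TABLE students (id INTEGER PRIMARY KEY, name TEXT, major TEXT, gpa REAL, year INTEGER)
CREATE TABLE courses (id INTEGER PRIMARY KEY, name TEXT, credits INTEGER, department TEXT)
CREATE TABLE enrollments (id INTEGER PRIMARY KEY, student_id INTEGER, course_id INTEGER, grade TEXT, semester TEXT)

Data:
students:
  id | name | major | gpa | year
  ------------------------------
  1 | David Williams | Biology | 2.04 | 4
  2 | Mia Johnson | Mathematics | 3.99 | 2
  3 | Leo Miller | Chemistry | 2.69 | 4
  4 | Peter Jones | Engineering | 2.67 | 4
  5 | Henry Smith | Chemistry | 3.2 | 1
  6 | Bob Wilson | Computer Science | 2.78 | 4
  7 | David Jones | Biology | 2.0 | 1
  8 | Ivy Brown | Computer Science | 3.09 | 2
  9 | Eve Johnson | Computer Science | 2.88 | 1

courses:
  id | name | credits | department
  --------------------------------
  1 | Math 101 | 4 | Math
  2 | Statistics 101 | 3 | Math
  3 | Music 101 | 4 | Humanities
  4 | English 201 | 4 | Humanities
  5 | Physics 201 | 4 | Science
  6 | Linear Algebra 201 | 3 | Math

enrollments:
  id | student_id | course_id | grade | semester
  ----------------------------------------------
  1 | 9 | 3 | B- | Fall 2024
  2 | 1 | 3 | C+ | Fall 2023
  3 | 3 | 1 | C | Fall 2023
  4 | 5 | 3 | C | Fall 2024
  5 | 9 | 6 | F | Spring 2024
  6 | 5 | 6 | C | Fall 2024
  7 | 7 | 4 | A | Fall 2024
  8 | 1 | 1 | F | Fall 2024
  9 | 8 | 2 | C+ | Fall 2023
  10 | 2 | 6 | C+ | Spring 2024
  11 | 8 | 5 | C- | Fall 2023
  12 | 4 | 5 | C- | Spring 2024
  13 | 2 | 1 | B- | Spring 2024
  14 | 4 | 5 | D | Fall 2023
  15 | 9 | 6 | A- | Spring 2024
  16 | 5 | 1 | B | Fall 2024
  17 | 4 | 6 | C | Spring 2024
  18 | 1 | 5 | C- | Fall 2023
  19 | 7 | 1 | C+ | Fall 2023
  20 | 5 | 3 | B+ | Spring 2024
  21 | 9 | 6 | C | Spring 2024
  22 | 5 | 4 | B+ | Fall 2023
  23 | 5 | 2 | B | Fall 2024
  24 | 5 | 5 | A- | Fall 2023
SELECT c.id, p.name AS course, c.semester FROM enrollments c JOIN courses p ON c.course_id = p.id

Execution result:
id | course | semester
1 | Music 101 | Fall 2024
2 | Music 101 | Fall 2023
3 | Math 101 | Fall 2023
4 | Music 101 | Fall 2024
5 | Linear Algebra 201 | Spring 2024
6 | Linear Algebra 201 | Fall 2024
7 | English 201 | Fall 2024
8 | Math 101 | Fall 2024
9 | Statistics 101 | Fall 2023
10 | Linear Algebra 201 | Spring 2024
11 | Physics 201 | Fall 2023
12 | Physics 201 | Spring 2024
13 | Math 101 | Spring 2024
14 | Physics 201 | Fall 2023
15 | Linear Algebra 201 | Spring 2024
16 | Math 101 | Fall 2024
17 | Linear Algebra 201 | Spring 2024
18 | Physics 201 | Fall 2023
19 | Math 101 | Fall 2023
20 | Music 101 | Spring 2024
21 | Linear Algebra 201 | Spring 2024
22 | English 201 | Fall 2023
23 | Statistics 101 | Fall 2024
24 | Physics 201 | Fall 2023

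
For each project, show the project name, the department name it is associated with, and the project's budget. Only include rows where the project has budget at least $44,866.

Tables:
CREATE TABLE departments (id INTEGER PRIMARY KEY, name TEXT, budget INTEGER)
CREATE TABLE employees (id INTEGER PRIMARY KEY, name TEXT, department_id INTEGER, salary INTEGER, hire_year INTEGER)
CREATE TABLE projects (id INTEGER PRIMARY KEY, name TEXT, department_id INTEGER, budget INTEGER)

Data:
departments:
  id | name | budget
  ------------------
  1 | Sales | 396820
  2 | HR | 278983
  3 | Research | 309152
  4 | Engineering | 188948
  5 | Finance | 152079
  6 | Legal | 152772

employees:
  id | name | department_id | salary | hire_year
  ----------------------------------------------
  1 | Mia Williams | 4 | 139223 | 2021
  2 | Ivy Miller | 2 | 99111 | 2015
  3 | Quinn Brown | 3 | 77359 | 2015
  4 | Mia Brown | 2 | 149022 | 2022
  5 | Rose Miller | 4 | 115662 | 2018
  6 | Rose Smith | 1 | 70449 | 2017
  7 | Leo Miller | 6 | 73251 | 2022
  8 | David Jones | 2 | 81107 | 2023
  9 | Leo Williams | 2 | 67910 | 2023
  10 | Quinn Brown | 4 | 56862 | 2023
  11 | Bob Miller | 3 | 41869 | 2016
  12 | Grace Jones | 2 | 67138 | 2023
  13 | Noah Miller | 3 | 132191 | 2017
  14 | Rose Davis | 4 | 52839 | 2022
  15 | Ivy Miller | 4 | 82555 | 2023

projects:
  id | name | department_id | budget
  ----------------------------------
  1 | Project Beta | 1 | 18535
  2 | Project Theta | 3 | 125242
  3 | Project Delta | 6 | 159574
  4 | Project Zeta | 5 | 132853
SELECT c.name, p.name AS department, c.budget FROM projects c JOIN departments p ON c.department_id = p.id WHERE c.budget >= 44866

Execution result:
name | department | budget
Project Theta | Research | 125242
Project Delta | Legal | 159574
Project Zeta | Finance | 132853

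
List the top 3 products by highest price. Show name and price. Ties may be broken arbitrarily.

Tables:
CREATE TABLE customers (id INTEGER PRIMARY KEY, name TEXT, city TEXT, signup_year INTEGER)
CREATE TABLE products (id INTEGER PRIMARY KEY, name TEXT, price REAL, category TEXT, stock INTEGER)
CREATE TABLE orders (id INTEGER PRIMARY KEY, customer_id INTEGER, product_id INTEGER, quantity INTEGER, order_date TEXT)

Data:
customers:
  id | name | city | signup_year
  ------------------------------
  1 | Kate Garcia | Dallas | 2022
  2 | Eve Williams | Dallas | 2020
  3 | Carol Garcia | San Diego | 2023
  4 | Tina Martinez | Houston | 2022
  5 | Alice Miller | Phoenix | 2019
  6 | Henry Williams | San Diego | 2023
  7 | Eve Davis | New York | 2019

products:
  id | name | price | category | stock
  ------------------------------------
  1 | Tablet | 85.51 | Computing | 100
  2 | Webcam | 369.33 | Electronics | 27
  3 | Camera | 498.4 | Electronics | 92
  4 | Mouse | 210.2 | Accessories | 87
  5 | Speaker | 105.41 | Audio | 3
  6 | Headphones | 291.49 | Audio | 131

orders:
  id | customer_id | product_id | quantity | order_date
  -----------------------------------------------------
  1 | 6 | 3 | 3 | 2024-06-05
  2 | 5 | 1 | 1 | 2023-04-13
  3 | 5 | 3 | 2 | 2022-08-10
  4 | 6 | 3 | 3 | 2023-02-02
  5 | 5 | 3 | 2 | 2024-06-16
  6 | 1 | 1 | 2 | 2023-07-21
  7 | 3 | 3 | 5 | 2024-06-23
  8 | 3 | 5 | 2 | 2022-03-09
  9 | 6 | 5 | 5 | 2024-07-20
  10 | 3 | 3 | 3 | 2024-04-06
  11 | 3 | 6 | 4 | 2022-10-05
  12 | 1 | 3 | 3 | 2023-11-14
SELECT name, price FROM products ORDER BY price DESC LIMIT 3

Execution result:
name | price
Camera | 498.40
Webcam | 369.33
Headphones | 291.49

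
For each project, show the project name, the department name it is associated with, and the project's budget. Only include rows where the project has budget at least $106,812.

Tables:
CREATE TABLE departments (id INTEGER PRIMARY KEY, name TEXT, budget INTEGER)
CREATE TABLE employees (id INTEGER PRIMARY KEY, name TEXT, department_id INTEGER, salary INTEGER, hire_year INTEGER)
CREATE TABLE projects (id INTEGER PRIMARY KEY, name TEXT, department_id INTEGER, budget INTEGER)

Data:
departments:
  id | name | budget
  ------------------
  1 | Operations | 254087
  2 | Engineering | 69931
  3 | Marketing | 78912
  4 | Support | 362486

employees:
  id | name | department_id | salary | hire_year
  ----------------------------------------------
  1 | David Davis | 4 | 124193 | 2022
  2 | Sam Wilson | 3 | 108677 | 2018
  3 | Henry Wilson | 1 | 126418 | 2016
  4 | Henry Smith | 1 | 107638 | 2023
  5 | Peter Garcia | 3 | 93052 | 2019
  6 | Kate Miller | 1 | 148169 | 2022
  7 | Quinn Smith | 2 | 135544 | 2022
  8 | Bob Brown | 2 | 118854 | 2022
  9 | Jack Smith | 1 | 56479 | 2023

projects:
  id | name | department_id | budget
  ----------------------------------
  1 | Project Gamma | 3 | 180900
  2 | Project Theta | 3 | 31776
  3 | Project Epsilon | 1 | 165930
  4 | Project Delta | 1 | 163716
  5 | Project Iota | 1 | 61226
SELECT c.name, p.name AS department, c.budget FROM projects c JOIN departments p ON c.department_id = p.id WHERE c.budget >= 106812

Execution result:
name | department | budget
Project Gamma | Marketing | 180900
Project Epsilon | Operations | 165930
Project Delta | Operations | 163716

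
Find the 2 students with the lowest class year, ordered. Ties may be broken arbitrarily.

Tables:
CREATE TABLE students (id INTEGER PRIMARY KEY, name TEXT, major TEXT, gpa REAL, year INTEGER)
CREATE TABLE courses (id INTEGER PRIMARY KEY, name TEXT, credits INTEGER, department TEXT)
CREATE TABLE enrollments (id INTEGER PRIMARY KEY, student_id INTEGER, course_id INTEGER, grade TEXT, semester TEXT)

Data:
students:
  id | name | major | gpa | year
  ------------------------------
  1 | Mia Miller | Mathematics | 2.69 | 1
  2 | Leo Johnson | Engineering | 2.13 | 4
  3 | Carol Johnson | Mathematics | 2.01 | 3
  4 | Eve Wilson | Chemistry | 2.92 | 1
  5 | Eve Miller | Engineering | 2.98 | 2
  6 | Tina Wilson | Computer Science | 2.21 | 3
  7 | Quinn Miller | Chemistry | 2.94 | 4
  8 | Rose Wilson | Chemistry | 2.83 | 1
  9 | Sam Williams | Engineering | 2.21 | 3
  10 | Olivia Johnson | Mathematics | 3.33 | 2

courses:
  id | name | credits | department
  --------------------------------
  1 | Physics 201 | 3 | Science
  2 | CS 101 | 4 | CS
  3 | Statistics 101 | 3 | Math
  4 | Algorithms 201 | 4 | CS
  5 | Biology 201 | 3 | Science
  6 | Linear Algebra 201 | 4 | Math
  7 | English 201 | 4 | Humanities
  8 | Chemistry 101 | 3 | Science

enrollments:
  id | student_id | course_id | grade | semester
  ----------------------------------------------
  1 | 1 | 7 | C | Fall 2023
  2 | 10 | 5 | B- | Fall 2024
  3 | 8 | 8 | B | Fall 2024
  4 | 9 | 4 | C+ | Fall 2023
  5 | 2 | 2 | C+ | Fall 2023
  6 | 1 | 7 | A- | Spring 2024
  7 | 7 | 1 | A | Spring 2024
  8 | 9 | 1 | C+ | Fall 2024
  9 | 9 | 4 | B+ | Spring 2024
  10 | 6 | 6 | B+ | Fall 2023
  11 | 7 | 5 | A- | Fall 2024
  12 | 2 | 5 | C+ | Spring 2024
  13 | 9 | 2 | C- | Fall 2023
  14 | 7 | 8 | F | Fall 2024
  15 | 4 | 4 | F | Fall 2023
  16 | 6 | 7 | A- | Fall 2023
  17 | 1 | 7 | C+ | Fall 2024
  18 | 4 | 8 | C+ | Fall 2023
SELECT name, year FROM students ORDER BY year ASC LIMIT 2

Execution result:
name | year
Mia Miller | 1
Eve Wilson | 1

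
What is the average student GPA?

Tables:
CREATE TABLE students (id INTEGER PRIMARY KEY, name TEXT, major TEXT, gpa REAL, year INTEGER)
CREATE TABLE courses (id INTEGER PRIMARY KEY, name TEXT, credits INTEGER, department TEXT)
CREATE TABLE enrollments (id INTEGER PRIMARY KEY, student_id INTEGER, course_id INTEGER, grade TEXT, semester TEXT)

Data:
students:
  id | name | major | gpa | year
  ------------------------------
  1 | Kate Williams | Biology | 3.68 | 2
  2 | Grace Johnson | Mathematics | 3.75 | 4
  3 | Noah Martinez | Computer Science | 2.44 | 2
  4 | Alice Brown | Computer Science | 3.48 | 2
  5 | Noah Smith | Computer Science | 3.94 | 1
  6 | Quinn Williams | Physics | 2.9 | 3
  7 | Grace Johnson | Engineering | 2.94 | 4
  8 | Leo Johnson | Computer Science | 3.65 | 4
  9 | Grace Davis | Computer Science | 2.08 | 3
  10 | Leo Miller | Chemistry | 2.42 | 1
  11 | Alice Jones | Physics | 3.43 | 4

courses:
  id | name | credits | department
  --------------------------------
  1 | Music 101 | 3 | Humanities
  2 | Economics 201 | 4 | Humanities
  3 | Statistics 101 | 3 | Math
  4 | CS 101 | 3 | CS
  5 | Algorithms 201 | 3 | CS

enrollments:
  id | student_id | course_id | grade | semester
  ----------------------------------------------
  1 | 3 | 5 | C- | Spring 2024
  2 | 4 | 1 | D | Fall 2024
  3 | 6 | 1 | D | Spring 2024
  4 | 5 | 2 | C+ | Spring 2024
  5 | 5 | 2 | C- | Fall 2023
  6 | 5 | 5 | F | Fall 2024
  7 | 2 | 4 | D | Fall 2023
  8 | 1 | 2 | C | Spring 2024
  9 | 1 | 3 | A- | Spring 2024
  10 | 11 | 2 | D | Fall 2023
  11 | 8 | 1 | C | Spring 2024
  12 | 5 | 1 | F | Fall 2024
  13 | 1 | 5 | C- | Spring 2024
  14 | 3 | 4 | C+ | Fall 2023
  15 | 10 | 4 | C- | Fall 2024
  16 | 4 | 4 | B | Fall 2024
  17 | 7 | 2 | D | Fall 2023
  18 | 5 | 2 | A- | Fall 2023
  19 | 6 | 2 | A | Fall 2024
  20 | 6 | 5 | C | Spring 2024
SELECT AVG(gpa) FROM students

Execution result:
3.16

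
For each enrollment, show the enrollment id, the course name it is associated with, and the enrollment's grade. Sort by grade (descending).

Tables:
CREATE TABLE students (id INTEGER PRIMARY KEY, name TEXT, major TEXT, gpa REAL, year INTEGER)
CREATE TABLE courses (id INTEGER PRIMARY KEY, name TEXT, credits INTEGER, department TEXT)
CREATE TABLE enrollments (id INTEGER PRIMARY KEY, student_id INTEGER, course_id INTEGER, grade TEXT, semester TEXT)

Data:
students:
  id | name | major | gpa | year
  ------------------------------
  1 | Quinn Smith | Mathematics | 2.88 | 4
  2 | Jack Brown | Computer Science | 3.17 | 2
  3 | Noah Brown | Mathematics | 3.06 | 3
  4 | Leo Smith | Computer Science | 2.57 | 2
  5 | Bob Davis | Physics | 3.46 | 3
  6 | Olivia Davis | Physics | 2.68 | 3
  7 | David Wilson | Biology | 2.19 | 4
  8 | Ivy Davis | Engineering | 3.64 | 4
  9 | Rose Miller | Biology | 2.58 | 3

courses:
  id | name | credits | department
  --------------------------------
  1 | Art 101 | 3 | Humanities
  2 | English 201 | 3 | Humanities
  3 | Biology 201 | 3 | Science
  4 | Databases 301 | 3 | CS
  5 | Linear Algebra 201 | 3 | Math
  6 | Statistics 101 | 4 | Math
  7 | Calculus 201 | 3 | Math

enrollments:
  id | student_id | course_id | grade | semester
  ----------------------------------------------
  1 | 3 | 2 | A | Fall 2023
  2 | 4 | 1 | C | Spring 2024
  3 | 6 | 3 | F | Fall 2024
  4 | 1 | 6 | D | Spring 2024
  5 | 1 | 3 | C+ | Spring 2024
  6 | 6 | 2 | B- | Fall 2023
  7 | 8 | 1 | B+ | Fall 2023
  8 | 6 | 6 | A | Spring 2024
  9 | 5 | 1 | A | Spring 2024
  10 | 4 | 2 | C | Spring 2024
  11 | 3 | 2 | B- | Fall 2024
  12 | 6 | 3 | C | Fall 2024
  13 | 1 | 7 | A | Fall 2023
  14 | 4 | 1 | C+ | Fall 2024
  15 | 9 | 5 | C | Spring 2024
SELECT c.id, p.name AS course, c.grade FROM enrollments c JOIN courses p ON c.course_id = p.id ORDER BY c.grade DESC

Execution result:
id | course | grade
3 | Biology 201 | F
4 | Statistics 101 | D
5 | Biology 201 | C+
14 | Art 101 | C+
2 | Art 101 | C
10 | English 201 | C
12 | Biology 201 | C
15 | Linear Algebra 201 | C
6 | English 201 | B-
11 | English 201 | B-
7 | Art 101 | B+
1 | English 201 | A
8 | Statistics 101 | A
9 | Art 101 | A
13 | Calculus 201 | A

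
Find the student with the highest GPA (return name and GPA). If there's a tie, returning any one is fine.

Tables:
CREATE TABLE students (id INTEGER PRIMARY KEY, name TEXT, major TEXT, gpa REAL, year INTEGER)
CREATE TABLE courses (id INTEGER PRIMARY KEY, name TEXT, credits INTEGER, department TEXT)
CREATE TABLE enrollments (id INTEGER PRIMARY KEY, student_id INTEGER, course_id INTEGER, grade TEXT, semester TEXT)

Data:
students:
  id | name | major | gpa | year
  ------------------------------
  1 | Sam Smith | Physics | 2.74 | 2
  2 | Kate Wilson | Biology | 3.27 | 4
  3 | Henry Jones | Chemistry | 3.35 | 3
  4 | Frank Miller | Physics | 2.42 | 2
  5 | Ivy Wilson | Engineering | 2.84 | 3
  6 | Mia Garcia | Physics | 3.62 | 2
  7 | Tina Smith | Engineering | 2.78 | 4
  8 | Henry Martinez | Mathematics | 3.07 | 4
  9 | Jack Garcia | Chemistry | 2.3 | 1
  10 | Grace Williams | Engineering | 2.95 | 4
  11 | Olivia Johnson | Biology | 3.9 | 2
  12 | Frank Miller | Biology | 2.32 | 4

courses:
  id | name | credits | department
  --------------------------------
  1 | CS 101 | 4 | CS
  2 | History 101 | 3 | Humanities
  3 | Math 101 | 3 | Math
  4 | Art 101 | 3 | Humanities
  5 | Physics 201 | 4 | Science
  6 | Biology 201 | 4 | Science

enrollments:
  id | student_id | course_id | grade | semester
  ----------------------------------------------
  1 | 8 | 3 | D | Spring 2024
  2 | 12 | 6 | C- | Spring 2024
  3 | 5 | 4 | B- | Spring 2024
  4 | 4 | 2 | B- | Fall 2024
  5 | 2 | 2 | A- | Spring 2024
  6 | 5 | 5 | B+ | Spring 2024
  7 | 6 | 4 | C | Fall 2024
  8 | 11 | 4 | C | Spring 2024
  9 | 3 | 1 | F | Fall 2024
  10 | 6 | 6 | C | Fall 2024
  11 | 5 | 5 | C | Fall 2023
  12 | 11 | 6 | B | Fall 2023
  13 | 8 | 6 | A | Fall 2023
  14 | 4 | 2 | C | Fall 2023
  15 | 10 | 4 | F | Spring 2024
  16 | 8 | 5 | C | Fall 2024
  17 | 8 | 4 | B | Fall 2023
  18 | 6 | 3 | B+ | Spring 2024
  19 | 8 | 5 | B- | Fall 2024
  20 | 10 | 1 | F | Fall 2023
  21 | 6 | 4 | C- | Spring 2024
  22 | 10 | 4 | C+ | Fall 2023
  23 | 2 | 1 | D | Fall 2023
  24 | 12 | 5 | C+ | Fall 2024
SELECT name, gpa FROM students ORDER BY gpa DESC LIMIT 1

Execution result:
name | gpa
Olivia Johnson | 3.90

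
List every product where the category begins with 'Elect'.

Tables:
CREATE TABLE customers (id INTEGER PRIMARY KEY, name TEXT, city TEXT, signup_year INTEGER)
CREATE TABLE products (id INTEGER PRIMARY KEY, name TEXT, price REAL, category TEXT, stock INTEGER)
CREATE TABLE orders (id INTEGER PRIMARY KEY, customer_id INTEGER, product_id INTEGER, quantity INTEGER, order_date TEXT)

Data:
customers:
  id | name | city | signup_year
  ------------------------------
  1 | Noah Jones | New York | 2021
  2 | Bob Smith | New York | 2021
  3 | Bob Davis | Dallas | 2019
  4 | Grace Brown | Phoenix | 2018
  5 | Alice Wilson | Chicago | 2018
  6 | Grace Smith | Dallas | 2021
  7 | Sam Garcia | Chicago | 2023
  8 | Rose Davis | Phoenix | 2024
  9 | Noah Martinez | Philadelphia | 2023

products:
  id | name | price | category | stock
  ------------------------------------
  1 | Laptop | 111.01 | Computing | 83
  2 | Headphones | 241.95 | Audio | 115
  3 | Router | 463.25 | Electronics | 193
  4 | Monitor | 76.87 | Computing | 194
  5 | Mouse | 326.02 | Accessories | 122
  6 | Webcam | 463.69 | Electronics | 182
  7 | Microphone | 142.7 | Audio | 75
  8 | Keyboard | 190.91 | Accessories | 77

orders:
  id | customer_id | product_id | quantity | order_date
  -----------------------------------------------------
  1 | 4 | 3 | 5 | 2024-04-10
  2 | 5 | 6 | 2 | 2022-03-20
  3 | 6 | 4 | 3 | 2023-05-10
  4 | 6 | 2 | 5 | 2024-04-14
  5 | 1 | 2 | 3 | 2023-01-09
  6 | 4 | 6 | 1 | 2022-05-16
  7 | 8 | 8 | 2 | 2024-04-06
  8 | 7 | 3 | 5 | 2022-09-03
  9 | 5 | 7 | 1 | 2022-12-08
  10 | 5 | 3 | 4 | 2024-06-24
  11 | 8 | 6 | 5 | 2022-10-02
SELECT name, category FROM products WHERE category LIKE 'Elect%'

Execution result:
name | category
Router | Electronics
Webcam | Electronics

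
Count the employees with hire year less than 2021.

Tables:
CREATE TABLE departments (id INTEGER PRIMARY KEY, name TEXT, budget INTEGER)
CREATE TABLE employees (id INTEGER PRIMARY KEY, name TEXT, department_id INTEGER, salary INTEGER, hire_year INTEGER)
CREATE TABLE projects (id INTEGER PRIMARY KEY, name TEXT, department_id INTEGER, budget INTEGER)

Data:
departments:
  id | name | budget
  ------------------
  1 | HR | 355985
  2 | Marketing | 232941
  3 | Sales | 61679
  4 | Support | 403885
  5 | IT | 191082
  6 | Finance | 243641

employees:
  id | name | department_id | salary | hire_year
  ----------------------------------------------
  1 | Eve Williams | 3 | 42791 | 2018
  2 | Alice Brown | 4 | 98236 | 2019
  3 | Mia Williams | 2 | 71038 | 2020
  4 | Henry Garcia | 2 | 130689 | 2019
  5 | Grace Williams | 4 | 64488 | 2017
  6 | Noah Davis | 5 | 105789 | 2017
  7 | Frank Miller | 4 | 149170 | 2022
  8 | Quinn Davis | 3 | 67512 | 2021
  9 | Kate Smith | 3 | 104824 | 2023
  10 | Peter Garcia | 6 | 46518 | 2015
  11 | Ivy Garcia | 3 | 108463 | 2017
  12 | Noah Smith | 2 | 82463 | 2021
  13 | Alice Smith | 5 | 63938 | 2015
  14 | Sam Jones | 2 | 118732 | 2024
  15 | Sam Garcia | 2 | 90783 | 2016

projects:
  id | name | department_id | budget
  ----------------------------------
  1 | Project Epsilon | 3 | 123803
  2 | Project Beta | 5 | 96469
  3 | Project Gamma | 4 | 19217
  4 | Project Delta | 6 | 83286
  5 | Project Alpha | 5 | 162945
SELECT COUNT(*) FROM employees WHERE hire_year < 2021

Execution result:
10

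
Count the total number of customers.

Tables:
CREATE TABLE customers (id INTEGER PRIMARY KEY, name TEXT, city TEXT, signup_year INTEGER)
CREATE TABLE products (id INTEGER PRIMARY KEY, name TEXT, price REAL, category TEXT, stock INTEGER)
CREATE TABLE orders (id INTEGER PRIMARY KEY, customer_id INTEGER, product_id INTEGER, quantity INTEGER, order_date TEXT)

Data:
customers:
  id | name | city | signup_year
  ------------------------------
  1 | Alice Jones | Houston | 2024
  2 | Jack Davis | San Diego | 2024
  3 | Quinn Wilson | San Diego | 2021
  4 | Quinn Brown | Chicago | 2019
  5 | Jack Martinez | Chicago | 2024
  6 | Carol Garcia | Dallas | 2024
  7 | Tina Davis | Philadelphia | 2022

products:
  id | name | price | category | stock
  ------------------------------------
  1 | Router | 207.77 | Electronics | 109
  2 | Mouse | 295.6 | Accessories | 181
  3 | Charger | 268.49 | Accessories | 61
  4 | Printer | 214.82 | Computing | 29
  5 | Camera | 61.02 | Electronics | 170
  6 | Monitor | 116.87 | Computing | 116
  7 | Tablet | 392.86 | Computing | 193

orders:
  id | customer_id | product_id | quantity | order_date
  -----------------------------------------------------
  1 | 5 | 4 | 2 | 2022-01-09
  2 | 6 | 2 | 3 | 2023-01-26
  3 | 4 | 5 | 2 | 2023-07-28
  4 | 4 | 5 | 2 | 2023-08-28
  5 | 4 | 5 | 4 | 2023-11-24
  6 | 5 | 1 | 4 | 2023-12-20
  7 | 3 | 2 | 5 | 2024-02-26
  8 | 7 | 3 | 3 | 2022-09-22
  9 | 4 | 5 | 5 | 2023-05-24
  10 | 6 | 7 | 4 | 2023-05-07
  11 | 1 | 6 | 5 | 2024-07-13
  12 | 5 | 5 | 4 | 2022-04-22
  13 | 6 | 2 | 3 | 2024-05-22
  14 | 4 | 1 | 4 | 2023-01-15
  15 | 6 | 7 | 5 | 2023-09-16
SELECT COUNT(*) FROM customers

Execution result:
7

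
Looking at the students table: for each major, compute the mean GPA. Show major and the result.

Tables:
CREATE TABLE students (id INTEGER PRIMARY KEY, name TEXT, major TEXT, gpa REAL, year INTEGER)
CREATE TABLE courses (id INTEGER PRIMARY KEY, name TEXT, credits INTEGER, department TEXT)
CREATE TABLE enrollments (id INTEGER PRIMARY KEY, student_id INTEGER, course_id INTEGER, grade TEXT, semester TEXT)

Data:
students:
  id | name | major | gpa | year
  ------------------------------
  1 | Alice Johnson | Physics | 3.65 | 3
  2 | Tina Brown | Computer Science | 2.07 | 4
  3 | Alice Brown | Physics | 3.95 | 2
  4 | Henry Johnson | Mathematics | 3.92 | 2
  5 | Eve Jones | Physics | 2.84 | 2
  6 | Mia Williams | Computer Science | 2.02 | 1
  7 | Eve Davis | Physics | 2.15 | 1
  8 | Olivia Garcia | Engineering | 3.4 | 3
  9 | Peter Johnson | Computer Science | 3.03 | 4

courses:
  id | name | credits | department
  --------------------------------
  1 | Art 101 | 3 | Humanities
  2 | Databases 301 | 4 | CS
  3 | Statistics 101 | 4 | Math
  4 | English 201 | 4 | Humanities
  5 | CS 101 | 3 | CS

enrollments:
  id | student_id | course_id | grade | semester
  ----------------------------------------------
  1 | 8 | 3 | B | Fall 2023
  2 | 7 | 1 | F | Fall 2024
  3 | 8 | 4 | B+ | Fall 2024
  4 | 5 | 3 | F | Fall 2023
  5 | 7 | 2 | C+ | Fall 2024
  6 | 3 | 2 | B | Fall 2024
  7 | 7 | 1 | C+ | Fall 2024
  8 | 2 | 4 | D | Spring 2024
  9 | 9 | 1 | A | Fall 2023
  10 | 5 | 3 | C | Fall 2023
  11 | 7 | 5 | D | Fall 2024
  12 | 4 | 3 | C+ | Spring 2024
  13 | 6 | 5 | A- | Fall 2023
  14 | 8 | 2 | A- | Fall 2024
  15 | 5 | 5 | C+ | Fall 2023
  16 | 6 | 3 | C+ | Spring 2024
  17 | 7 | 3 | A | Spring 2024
SELECT major, AVG(gpa) AS avg_gpa FROM students GROUP BY major

Execution result:
major | avg_gpa
Computer Science | 2.37
Engineering | 3.40
Mathematics | 3.92
Physics | 3.15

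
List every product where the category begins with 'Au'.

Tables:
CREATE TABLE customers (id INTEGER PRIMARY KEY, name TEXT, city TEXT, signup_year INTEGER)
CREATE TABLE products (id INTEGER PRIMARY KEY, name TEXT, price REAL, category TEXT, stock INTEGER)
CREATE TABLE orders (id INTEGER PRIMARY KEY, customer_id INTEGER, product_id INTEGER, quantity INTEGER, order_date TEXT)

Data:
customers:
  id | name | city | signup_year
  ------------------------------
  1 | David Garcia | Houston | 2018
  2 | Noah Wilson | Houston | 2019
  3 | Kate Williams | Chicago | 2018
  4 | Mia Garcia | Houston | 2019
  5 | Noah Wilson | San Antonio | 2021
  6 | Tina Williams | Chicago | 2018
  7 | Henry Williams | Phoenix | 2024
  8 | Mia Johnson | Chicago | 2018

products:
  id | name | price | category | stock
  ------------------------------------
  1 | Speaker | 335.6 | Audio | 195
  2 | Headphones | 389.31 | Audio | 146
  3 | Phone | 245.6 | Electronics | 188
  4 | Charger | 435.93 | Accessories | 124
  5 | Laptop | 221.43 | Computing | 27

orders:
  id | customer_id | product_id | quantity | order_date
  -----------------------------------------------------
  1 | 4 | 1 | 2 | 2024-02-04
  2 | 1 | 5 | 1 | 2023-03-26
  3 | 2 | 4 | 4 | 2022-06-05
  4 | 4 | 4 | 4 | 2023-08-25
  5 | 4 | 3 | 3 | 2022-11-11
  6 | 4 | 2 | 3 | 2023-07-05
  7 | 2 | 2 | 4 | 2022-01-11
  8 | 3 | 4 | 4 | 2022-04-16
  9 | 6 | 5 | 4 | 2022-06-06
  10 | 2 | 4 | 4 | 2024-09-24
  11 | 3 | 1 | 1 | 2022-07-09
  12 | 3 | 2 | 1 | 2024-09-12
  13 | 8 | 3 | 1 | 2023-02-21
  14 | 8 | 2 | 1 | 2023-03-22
SELECT name, category FROM products WHERE category LIKE 'Au%'

Execution result:
name | category
Speaker | Audio
Headphones | Audio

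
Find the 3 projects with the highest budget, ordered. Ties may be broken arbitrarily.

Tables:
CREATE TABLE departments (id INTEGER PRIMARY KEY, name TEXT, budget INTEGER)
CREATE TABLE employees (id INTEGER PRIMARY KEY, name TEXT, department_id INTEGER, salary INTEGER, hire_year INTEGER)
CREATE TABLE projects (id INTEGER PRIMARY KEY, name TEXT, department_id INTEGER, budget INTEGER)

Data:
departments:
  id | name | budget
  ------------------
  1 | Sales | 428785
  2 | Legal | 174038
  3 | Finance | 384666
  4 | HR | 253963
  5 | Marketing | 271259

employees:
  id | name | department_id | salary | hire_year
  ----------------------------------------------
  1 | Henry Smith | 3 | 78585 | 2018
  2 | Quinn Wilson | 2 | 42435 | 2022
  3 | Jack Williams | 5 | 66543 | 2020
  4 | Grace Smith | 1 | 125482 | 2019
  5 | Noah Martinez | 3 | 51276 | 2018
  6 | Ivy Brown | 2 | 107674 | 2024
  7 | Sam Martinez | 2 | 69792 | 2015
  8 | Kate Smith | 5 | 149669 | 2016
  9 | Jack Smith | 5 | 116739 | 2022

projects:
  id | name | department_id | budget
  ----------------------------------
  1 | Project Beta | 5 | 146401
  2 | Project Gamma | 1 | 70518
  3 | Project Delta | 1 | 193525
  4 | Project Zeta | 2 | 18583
SELECT name, budget FROM projects ORDER BY budget DESC LIMIT 3

Execution result:
name | budget
Project Delta | 193525
Project Beta | 146401
Project Gamma | 70518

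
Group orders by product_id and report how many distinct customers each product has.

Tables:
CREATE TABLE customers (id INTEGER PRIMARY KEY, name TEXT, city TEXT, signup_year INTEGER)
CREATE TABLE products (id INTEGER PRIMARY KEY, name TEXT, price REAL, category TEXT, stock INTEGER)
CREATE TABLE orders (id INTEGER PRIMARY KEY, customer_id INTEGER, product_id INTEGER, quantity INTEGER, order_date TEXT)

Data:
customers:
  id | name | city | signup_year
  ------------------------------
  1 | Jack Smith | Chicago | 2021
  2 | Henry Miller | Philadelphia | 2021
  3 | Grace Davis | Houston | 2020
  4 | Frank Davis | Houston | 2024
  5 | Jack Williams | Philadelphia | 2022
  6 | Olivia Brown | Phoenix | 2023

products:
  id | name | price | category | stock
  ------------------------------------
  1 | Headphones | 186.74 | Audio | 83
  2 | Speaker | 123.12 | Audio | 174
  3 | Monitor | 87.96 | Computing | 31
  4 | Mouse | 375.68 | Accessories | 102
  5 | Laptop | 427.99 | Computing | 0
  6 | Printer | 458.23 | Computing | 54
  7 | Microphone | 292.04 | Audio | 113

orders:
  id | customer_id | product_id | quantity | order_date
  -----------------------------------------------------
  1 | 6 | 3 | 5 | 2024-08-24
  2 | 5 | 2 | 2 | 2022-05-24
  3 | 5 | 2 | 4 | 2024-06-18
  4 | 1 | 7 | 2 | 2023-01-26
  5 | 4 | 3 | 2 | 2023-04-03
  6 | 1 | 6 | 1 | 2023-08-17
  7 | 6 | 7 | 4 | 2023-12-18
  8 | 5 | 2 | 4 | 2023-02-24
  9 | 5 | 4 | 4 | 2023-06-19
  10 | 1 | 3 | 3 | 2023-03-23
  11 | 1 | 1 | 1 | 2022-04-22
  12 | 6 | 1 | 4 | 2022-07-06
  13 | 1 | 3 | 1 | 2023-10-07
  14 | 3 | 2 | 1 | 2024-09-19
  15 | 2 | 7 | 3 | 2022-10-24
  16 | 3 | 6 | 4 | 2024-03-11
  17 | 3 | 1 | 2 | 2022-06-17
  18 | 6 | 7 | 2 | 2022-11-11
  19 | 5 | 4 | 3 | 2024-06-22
SELECT product_id, COUNT(DISTINCT customer_id) AS distinct_customer_count FROM orders GROUP BY product_id

Execution result:
product_id | distinct_customer_count
1 | 3
2 | 2
3 | 3
4 | 1
6 | 2
7 | 3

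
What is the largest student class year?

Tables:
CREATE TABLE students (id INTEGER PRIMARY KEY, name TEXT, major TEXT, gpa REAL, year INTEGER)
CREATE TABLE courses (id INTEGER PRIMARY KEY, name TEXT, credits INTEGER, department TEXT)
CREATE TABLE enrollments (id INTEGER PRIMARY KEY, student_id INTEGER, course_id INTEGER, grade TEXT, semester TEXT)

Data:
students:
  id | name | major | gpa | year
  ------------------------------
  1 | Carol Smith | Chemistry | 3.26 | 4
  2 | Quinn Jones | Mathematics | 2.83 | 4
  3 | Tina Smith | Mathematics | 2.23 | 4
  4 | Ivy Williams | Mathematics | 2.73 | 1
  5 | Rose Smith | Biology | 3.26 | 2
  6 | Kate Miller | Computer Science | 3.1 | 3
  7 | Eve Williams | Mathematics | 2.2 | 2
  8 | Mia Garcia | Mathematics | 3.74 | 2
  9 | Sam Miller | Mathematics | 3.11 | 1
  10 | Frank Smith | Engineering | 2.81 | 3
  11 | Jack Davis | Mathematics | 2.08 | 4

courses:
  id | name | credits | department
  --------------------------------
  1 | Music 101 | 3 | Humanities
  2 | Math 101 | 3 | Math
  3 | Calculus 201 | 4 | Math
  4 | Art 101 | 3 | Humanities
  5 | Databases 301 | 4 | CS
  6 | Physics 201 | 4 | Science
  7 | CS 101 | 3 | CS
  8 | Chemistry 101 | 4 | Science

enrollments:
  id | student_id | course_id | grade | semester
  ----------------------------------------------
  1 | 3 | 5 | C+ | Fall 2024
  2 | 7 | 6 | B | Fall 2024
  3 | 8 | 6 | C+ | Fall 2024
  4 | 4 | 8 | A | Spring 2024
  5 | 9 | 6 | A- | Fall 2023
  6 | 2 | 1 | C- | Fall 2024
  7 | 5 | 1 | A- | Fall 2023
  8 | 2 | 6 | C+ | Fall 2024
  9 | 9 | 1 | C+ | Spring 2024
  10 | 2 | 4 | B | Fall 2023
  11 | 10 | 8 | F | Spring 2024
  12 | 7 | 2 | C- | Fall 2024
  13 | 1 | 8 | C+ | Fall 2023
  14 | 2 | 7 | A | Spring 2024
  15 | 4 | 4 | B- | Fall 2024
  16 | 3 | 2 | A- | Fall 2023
SELECT MAX(year) FROM students

Execution result:
4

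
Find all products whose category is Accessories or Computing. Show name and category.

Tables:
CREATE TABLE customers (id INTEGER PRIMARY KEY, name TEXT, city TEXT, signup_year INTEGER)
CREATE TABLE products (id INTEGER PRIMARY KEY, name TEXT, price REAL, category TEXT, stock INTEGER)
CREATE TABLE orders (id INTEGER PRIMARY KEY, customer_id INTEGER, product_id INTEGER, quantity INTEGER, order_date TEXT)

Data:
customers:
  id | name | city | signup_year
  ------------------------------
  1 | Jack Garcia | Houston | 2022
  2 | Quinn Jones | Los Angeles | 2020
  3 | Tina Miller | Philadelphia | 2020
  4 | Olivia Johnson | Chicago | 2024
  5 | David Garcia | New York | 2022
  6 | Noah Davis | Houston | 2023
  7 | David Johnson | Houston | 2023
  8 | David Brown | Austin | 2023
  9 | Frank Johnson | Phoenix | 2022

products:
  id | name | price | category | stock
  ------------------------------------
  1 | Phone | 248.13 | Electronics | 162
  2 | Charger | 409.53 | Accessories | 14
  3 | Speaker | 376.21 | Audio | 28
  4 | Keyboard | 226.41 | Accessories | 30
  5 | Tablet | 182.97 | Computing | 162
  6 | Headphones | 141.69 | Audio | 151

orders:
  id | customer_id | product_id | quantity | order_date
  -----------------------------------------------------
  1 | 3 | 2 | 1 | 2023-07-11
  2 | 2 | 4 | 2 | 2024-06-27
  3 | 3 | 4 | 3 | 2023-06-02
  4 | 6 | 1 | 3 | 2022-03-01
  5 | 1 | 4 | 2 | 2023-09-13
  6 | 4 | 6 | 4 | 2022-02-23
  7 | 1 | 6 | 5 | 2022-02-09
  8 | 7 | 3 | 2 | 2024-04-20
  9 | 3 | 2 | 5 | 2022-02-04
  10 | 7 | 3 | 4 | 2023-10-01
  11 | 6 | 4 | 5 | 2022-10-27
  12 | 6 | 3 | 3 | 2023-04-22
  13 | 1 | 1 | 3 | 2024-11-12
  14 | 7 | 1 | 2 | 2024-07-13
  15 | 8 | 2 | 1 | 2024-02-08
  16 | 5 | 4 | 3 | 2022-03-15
SELECT name, category FROM products WHERE category IN ('Accessories', 'Computing')

Execution result:
name | category
Charger | Accessories
Keyboard | Accessories
Tablet | Computing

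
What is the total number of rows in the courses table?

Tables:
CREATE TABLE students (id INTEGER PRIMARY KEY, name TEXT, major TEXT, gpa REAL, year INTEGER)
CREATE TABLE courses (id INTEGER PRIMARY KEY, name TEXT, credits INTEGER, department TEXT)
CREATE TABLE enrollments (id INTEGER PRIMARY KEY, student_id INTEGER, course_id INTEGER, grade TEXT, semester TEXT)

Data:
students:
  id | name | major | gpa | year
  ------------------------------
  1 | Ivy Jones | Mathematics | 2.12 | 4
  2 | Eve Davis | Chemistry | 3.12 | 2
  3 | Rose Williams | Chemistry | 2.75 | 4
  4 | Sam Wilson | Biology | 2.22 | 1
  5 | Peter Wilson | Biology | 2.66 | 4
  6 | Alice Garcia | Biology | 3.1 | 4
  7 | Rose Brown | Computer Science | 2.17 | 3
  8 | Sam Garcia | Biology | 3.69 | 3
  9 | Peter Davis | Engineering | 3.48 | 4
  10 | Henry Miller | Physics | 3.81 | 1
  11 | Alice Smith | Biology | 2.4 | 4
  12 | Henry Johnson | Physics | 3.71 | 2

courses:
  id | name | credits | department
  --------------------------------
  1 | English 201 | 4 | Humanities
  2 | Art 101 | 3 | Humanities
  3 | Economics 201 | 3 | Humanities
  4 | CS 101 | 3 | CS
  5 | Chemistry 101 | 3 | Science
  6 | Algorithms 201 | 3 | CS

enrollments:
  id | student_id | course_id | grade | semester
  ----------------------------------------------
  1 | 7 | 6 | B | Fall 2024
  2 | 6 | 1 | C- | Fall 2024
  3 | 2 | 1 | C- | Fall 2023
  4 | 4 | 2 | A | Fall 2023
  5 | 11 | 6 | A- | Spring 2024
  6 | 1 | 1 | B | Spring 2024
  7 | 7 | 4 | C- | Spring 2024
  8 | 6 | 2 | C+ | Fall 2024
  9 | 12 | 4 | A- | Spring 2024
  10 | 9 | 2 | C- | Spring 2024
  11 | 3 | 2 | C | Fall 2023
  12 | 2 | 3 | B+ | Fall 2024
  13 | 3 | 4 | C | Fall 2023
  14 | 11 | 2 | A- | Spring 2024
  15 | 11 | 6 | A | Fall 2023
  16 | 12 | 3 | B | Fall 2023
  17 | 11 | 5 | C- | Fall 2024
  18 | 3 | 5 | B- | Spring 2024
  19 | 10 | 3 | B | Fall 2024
SELECT COUNT(*) FROM courses

Execution result:
6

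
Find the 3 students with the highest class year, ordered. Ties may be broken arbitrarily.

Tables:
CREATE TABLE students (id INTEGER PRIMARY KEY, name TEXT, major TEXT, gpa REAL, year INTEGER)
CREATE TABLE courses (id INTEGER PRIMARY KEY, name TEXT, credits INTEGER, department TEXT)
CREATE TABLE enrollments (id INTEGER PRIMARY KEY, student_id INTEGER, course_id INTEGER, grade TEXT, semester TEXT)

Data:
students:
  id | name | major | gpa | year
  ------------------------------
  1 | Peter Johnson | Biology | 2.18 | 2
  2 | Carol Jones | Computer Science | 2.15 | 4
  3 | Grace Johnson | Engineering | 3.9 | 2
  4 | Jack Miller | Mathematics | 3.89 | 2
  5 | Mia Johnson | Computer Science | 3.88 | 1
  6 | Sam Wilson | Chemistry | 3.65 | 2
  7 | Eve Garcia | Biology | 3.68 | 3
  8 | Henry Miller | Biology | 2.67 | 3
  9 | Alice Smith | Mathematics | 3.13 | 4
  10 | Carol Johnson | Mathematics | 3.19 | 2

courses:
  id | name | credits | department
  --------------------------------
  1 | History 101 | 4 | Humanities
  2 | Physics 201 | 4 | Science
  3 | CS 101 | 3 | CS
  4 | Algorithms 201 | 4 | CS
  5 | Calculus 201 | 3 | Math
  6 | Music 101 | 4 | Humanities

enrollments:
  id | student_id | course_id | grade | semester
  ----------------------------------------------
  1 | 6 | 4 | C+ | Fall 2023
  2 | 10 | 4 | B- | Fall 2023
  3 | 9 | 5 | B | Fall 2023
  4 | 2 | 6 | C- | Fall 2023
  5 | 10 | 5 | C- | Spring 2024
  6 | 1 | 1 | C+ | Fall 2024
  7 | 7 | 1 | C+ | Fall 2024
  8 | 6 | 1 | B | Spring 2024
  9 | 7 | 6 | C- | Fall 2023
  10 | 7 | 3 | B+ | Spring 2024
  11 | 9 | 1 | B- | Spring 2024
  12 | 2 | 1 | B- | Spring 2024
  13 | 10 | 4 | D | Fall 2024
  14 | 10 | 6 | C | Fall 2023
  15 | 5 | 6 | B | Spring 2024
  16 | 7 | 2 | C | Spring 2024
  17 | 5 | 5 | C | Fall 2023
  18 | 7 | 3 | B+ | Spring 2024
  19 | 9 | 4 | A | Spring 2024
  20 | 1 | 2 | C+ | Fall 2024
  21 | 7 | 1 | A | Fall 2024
SELECT name, year FROM students ORDER BY year DESC LIMIT 3

Execution result:
name | year
Carol Jones | 4
Alice Smith | 4
Eve Garcia | 3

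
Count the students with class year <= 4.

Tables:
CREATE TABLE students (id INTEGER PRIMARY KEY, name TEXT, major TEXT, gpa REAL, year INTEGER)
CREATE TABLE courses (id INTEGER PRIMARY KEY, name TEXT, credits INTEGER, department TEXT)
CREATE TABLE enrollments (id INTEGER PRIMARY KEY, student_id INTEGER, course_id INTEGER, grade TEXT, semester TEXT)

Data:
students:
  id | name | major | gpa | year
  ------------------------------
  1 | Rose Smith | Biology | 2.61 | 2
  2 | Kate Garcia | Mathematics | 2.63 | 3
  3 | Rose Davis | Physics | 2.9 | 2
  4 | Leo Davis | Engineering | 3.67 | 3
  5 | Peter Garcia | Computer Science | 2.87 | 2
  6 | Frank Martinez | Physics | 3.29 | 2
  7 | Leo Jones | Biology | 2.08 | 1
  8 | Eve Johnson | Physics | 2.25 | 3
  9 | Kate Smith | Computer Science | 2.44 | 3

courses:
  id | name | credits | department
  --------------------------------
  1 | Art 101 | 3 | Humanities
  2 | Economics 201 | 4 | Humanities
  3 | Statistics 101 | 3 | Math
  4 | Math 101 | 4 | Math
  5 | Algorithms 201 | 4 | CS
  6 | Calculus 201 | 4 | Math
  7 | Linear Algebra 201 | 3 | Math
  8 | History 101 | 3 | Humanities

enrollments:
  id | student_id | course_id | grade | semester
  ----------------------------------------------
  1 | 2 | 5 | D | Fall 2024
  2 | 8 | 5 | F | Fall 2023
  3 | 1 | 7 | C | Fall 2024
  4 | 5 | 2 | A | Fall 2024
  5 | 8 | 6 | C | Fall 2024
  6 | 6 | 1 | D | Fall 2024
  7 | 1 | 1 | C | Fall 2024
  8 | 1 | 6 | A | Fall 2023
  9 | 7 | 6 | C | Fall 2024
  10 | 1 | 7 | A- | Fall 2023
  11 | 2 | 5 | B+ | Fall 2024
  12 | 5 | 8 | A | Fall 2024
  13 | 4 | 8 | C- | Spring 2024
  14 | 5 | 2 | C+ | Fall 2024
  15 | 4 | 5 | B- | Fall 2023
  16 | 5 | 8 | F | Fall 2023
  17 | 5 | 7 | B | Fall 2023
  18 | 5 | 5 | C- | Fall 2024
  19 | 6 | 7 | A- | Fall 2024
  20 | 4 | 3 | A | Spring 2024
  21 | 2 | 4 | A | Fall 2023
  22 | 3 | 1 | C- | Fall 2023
SELECT COUNT(*) FROM students WHERE year <= 4

Execution result:
9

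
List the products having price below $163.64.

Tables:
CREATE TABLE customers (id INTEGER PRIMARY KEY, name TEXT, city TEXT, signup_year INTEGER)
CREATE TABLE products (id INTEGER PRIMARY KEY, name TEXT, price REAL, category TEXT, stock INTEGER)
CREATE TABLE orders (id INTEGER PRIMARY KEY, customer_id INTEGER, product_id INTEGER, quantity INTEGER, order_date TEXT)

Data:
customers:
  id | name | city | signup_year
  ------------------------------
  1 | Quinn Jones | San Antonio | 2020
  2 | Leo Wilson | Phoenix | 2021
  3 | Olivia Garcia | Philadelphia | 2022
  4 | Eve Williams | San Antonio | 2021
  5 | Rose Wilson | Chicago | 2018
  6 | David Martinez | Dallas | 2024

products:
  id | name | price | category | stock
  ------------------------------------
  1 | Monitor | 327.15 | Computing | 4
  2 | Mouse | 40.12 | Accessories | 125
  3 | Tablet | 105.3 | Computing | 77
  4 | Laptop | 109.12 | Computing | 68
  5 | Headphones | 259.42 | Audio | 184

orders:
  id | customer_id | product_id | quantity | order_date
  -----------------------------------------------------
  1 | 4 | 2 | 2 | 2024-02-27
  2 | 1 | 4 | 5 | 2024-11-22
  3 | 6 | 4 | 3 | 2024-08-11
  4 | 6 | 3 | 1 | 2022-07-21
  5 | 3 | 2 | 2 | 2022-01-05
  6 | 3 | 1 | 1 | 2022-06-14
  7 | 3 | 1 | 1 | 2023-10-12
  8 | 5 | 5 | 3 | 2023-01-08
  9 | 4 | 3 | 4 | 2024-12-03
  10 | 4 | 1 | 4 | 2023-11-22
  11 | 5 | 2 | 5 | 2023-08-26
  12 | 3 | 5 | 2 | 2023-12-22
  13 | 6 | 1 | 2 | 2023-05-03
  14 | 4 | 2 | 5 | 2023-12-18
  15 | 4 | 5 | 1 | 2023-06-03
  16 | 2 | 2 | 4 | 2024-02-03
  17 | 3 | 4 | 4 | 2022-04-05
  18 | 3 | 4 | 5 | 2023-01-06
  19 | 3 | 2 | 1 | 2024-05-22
SELECT name, price FROM products WHERE price < 163.64

Execution result:
name | price
Mouse | 40.12
Tablet | 105.30
Laptop | 109.12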